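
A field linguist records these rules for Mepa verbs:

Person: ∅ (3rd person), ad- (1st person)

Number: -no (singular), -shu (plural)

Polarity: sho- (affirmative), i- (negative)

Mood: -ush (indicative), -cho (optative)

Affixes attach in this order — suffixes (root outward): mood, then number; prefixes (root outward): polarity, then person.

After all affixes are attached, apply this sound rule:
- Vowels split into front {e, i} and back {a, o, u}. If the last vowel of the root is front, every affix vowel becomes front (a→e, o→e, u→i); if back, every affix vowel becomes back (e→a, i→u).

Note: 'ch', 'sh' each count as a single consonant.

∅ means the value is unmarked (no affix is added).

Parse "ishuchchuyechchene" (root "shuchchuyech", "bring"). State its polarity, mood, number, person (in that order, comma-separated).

negative, optative, singular, 3rd person

Segment: i-shuchchuyech-cho-no.
polarity: i- → negative.
mood: -cho → optative.
number: -no → singular.
person: ∅ → 3rd person.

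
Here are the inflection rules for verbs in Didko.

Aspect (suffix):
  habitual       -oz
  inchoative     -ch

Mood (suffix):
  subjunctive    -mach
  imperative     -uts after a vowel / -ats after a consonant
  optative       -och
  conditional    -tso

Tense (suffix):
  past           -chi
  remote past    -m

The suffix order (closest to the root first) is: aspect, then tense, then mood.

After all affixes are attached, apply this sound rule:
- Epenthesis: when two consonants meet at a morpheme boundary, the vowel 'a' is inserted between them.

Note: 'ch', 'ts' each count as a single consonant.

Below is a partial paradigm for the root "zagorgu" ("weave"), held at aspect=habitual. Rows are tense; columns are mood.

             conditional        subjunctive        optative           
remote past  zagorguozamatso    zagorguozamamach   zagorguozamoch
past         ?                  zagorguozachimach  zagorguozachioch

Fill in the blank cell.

zagorguozachitso

Attach aspect habitual -oz → zagorguoz.
Attach tense past -chi → zagorguozchi.
Attach mood conditional -tso → zagorguozchitso.
Apply epenthesis: zagorguozchitso → zagorguozachitso.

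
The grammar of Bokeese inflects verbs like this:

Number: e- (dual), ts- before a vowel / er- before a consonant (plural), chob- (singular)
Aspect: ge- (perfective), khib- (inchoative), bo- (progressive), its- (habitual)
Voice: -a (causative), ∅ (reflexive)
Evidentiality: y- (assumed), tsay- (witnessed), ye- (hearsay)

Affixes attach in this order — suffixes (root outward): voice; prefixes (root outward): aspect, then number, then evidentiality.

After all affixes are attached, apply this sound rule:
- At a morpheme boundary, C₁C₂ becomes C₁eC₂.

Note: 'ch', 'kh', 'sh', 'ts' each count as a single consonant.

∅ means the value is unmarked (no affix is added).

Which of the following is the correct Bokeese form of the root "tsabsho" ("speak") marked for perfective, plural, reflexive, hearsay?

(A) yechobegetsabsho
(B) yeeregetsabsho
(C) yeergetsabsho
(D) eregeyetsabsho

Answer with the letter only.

B

voice = reflexive: zero marking, form stays tsabsho.
Attach aspect perfective ge- → getsabsho.
Attach number plural er- (before consonant 'g') → ergetsabsho.
Attach evidentiality hearsay ye- → yeergetsabsho.
Apply epenthesis: yeergetsabsho → yeeregetsabsho.
So the correct form is yeeregetsabsho, option (B).
(C) yeergetsabsho is wrong: it fails to apply the sound rule(s).
(D) eregeyetsabsho is wrong: it has the affixes in the wrong order.
(A) yechobegetsabsho is wrong: it uses singular instead of plural for number.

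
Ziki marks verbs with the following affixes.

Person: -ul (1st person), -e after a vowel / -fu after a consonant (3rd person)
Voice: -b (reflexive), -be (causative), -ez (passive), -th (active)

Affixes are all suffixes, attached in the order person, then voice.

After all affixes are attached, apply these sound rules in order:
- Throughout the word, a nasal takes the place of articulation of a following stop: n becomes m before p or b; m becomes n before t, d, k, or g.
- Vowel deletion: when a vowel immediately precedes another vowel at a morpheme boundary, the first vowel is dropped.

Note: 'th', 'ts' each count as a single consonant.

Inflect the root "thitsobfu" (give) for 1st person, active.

Attach person 1st person -ul → thitsobfuul.
Attach voice active -th → thitsobfuulth.
Nasal assimilation: no change.
Apply vowel deletion: thitsobfuulth → thitsobfulth.

thitsobfulth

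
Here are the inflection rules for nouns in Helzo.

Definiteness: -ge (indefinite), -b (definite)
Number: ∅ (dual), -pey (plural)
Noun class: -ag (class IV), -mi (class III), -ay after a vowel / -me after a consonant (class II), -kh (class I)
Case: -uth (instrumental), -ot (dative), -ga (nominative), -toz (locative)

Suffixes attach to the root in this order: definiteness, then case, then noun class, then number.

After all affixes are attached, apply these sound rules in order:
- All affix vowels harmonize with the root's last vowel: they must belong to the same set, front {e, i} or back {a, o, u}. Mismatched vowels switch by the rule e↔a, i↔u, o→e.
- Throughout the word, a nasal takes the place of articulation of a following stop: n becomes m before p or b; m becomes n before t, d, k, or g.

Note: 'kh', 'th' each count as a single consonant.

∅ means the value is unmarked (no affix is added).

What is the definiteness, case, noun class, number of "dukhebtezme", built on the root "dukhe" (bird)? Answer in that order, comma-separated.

definite, locative, class II, dual

Segment: dukhe-b-toz-me.
definiteness: -b → definite.
case: -toz → locative.
noun class: -ay/me → class II.
number: ∅ → dual.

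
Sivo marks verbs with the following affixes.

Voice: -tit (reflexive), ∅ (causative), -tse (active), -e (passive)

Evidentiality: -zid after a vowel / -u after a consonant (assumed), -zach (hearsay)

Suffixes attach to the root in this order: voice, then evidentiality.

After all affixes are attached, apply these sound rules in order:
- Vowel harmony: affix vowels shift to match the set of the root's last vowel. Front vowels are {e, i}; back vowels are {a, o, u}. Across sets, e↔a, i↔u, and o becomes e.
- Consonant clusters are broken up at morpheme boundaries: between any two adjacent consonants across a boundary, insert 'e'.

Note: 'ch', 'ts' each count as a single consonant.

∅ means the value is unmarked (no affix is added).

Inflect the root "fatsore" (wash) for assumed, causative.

voice = causative: zero marking, form stays fatsore.
Attach evidentiality assumed -zid (after vowel 'e') → fatsorezid.
Vowel harmony: no change.
Epenthesis: no change.

fatsorezid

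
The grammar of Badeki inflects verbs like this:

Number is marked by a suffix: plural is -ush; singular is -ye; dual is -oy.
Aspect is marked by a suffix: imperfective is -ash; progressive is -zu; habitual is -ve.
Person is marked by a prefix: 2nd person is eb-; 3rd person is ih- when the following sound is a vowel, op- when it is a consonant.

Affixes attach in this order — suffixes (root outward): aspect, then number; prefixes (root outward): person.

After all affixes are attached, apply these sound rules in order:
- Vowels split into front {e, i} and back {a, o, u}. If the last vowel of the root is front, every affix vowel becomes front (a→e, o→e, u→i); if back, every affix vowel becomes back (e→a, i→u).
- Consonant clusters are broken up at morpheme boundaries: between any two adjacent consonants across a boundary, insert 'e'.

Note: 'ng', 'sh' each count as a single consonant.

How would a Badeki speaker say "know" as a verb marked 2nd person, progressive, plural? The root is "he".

Attach aspect progressive -zu → hezu.
Attach person 2nd person eb- → ebhezu.
Attach number plural -ush → ebhezuush.
Apply vowel harmony: ebhezuush → ebheziish.
Apply epenthesis: ebheziish → ebeheziish.

ebeheziish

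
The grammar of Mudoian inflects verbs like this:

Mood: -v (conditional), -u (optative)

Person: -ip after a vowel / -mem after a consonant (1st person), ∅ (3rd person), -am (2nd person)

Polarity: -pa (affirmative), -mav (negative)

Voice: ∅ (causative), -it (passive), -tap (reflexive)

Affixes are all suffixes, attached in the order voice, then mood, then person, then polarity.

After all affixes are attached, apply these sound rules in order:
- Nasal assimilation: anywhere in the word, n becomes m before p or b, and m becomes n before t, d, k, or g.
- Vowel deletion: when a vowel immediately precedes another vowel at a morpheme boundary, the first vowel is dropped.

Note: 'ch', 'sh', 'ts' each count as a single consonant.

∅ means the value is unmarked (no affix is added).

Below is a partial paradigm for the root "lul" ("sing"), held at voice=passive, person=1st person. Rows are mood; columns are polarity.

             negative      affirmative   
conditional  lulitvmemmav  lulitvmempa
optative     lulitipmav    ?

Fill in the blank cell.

Attach voice passive -it → lulit.
Attach mood optative -u → lulitu.
Attach person 1st person -ip (after vowel 'u') → lulituip.
Attach polarity affirmative -pa → lulituippa.
Nasal assimilation: no change.
Apply vowel deletion: lulituippa → lulitippa.

lulitippa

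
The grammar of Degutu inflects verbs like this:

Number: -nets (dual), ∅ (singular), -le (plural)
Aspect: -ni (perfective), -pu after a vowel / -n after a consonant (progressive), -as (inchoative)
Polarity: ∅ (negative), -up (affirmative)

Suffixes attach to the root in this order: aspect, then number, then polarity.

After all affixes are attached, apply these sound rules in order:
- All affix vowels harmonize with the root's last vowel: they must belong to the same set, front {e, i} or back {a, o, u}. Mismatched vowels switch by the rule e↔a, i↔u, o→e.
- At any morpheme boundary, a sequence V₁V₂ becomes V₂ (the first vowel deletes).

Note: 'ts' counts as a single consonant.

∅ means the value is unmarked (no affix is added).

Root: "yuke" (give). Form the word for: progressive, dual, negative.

Attach aspect progressive -pu (after vowel 'e') → yukepu.
Attach number dual -nets → yukepunets.
polarity = negative: zero marking, form stays yukepunets.
Apply vowel harmony: yukepunets → yukepinets.
Vowel deletion: no change.

yukepinets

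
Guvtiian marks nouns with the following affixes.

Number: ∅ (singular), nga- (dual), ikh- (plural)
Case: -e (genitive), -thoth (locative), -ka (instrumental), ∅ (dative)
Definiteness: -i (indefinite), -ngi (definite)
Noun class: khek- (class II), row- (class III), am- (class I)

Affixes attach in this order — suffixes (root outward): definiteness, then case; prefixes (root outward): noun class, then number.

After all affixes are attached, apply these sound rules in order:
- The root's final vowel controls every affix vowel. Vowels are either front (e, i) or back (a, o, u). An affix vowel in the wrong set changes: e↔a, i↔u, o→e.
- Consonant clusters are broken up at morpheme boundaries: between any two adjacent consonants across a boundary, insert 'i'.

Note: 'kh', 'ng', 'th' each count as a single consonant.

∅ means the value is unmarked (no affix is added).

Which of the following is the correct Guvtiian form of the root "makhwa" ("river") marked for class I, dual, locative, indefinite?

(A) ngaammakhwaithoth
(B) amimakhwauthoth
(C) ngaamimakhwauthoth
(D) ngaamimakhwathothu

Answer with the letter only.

Attach noun class class I am- → ammakhwa.
Attach number dual nga- → ngaammakhwa.
Attach definiteness indefinite -i → ngaammakhwai.
Attach case locative -thoth → ngaammakhwaithoth.
Apply vowel harmony: ngaammakhwaithoth → ngaammakhwauthoth.
Apply epenthesis: ngaammakhwauthoth → ngaamimakhwauthoth.
So the correct form is ngaamimakhwauthoth, option (C).
(A) ngaammakhwaithoth is wrong: it fails to apply the sound rule(s).
(B) amimakhwauthoth is wrong: it uses singular instead of dual for number.
(D) ngaamimakhwathothu is wrong: it has the affixes in the wrong order.

C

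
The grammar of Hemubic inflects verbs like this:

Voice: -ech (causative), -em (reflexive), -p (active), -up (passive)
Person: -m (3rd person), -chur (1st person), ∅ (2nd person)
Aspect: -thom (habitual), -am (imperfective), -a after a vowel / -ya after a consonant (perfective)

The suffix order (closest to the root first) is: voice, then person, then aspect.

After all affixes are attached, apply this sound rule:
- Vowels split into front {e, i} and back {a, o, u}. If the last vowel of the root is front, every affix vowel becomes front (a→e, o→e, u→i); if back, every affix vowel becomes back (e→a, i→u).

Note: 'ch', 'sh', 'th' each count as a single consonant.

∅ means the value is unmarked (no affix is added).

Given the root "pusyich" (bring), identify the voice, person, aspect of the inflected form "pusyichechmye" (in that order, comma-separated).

Segment: pusyich-ech-m-ya.
voice: -ech → causative.
person: -m → 3rd person.
aspect: -a/ya → perfective.

causative, 3rd person, perfective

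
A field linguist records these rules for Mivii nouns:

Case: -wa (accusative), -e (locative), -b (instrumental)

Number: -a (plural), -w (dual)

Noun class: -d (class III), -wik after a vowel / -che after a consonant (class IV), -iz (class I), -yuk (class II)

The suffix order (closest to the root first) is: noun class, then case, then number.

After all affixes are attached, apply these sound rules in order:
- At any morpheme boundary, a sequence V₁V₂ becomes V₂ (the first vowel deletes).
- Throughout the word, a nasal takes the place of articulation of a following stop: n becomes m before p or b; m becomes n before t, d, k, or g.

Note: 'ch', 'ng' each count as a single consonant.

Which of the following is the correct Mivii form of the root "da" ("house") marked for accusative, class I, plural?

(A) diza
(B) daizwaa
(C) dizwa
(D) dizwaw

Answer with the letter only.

C

Attach noun class class I -iz → daiz.
Attach case accusative -wa → daizwa.
Attach number plural -a → daizwaa.
Apply vowel deletion: daizwaa → dizwa.
Nasal assimilation: no change.
So the correct form is dizwa, option (C).
(B) daizwaa is wrong: it fails to apply the sound rule(s).
(D) dizwaw is wrong: it uses dual instead of plural for number.
(A) diza is wrong: it uses locative instead of accusative for case.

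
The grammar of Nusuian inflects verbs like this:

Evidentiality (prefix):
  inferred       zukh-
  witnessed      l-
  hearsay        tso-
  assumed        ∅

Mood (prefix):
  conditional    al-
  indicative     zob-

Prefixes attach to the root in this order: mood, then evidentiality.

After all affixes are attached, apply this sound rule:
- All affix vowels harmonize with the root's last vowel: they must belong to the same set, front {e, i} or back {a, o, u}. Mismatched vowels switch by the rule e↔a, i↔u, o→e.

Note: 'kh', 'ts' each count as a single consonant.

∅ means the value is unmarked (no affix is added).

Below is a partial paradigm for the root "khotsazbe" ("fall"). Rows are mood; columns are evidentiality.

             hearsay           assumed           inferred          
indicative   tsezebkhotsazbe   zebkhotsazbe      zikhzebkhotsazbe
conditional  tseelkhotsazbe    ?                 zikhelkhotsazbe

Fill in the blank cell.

elkhotsazbe

Attach mood conditional al- → alkhotsazbe.
evidentiality = assumed: zero marking, form stays alkhotsazbe.
Apply vowel harmony: alkhotsazbe → elkhotsazbe.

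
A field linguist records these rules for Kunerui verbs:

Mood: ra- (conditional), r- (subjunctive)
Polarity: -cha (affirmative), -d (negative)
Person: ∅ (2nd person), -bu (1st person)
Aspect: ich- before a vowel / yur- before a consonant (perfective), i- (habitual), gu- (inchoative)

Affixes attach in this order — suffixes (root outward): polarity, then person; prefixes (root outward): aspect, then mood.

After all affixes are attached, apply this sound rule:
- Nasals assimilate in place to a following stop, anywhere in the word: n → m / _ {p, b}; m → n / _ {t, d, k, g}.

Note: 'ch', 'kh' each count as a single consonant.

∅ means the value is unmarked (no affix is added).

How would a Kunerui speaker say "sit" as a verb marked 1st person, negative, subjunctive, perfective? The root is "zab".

ryurzabdbu

Attach aspect perfective yur- (before consonant 'z') → yurzab.
Attach polarity negative -d → yurzabd.
Attach person 1st person -bu → yurzabdbu.
Attach mood subjunctive r- → ryurzabdbu.
Nasal assimilation: no change.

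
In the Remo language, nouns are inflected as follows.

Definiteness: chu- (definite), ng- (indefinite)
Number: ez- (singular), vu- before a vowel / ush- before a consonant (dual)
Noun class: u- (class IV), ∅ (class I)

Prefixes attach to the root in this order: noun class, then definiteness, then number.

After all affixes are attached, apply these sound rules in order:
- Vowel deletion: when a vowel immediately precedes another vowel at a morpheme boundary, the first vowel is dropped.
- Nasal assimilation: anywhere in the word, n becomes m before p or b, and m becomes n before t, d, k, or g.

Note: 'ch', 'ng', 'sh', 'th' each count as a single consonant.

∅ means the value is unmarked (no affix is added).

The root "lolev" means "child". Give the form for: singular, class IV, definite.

Attach noun class class IV u- → ulolev.
Attach definiteness definite chu- → chuulolev.
Attach number singular ez- → ezchuulolev.
Apply vowel deletion: ezchuulolev → ezchulolev.
Nasal assimilation: no change.

ezchulolev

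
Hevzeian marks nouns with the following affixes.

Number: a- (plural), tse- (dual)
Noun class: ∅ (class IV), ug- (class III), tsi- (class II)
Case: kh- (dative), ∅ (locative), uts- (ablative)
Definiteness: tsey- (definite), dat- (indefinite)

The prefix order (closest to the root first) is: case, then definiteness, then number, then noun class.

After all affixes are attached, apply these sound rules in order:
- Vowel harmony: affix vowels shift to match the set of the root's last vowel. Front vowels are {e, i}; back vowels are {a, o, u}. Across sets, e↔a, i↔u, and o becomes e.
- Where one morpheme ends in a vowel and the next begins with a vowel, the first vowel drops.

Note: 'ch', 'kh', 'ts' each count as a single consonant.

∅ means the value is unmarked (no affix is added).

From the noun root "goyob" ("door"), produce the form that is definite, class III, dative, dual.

Attach case dative kh- → khgoyob.
Attach definiteness definite tsey- → tseykhgoyob.
Attach number dual tse- → tsetseykhgoyob.
Attach noun class class III ug- → ugtsetseykhgoyob.
Apply vowel harmony: ugtsetseykhgoyob → ugtsatsaykhgoyob.
Vowel deletion: no change.

ugtsatsaykhgoyob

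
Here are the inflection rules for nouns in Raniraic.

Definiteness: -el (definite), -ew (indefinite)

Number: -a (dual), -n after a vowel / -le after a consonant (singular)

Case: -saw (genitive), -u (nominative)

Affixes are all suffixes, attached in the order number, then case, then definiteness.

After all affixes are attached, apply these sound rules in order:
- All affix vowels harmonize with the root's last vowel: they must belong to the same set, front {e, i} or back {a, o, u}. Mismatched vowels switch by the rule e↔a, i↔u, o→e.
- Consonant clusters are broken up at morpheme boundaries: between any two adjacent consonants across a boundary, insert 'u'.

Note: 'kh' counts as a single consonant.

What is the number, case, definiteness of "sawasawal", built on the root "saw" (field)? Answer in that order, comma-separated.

dual, genitive, definite

Segment: saw-a-saw-el.
number: -a → dual.
case: -saw → genitive.
definiteness: -el → definite.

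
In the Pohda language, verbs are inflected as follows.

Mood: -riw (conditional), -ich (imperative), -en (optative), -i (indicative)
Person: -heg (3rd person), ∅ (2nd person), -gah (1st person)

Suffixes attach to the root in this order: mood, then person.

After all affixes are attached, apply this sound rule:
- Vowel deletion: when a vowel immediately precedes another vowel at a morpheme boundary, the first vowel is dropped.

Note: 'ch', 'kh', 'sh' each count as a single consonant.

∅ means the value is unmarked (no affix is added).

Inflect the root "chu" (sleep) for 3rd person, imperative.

chichheg

Attach mood imperative -ich → chuich.
Attach person 3rd person -heg → chuichheg.
Apply vowel deletion: chuichheg → chichheg.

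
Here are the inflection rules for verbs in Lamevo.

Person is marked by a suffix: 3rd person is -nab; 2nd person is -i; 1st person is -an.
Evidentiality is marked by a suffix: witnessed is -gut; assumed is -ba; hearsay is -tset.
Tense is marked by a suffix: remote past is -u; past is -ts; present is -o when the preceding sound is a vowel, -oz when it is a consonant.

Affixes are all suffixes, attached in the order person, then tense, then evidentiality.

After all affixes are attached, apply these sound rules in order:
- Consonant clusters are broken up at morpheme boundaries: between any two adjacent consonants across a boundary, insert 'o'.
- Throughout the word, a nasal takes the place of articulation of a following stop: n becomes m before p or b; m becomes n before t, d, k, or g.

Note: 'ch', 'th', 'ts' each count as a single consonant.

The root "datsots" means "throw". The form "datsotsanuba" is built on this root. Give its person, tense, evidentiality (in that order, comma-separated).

Segment: datsots-an-u-ba.
person: -an → 1st person.
tense: -u → remote past.
evidentiality: -ba → assumed.

1st person, remote past, assumed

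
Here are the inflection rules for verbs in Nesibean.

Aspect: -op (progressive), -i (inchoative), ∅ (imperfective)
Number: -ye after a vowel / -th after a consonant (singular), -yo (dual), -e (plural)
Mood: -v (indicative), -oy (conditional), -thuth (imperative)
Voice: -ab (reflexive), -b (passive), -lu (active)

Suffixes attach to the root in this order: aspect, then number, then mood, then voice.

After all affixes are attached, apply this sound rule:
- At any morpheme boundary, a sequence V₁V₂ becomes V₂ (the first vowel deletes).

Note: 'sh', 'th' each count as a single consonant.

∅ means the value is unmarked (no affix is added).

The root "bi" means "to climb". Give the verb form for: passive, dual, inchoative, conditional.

biyoyb

Attach aspect inchoative -i → bii.
Attach number dual -yo → biiyo.
Attach mood conditional -oy → biiyooy.
Attach voice passive -b → biiyooyb.
Apply vowel deletion: biiyooyb → biyoyb.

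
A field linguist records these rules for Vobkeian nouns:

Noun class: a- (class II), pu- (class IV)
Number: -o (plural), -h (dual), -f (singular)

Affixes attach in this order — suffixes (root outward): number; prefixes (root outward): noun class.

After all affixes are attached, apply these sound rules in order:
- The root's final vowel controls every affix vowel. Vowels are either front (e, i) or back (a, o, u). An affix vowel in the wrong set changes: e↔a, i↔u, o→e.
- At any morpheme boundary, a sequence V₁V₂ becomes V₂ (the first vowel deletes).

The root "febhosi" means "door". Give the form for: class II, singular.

efebhosif

Attach noun class class II a- → afebhosi.
Attach number singular -f → afebhosif.
Apply vowel harmony: afebhosif → efebhosif.
Vowel deletion: no change.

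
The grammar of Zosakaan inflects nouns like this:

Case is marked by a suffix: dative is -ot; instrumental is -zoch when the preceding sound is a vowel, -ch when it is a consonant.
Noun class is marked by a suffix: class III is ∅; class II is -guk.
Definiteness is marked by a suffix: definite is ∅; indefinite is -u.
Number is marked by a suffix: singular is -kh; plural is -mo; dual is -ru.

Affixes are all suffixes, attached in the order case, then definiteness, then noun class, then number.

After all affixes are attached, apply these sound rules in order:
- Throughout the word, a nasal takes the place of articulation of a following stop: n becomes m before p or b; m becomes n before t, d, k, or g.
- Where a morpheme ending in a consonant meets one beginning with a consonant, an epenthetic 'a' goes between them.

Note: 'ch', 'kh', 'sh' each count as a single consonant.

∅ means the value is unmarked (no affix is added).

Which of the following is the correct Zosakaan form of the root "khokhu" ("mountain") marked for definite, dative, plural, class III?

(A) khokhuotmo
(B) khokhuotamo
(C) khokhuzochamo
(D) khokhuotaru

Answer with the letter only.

Attach case dative -ot → khokhuot.
definiteness = definite: zero marking, form stays khokhuot.
noun class = class III: zero marking, form stays khokhuot.
Attach number plural -mo → khokhuotmo.
Nasal assimilation: no change.
Apply epenthesis: khokhuotmo → khokhuotamo.
So the correct form is khokhuotamo, option (B).
(A) khokhuotmo is wrong: it fails to apply the sound rule(s).
(C) khokhuzochamo is wrong: it uses instrumental instead of dative for case.
(D) khokhuotaru is wrong: it uses dual instead of plural for number.

B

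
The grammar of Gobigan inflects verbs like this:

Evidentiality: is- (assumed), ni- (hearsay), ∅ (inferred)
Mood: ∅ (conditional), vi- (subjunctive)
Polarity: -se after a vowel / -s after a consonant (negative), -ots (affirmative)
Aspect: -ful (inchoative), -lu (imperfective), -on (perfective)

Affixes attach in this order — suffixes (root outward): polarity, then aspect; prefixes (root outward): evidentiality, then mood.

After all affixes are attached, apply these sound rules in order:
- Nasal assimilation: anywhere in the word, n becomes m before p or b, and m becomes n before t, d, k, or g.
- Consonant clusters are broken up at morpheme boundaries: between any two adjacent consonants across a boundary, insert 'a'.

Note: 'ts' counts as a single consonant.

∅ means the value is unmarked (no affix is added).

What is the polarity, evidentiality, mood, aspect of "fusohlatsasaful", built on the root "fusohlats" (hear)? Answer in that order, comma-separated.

Segment: fusohlats-s-ful.
polarity: -se/s → negative.
evidentiality: ∅ → inferred.
mood: ∅ → conditional.
aspect: -ful → inchoative.

negative, inferred, conditional, inchoative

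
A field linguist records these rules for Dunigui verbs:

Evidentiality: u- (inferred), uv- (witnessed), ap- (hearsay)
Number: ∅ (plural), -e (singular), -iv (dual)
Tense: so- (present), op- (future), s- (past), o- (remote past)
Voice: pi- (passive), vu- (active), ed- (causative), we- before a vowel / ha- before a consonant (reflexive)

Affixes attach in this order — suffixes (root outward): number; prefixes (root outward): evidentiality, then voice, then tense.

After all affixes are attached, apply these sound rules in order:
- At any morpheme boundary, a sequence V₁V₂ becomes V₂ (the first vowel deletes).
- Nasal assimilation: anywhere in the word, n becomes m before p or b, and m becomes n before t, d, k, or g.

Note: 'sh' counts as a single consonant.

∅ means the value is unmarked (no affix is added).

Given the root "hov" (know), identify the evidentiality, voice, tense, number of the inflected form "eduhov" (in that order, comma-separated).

Segment: o-ed-u-hov.
evidentiality: u- → inferred.
voice: ed- → causative.
tense: o- → remote past.
number: ∅ → plural.

inferred, causative, remote past, plural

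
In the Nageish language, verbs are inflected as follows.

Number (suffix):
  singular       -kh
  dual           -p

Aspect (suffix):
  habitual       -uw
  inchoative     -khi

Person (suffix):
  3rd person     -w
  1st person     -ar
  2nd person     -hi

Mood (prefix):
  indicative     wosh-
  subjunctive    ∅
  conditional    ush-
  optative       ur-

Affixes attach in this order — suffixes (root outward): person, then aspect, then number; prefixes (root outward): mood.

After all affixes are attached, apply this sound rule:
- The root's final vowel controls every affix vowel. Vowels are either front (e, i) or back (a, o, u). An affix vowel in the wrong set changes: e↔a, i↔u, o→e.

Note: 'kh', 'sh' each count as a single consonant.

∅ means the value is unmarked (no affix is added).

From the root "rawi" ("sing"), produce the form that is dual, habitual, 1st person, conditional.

ishrawieriwp

Attach person 1st person -ar → rawiar.
Attach aspect habitual -uw → rawiaruw.
Attach mood conditional ush- → ushrawiaruw.
Attach number dual -p → ushrawiaruwp.
Apply vowel harmony: ushrawiaruwp → ishrawieriwp.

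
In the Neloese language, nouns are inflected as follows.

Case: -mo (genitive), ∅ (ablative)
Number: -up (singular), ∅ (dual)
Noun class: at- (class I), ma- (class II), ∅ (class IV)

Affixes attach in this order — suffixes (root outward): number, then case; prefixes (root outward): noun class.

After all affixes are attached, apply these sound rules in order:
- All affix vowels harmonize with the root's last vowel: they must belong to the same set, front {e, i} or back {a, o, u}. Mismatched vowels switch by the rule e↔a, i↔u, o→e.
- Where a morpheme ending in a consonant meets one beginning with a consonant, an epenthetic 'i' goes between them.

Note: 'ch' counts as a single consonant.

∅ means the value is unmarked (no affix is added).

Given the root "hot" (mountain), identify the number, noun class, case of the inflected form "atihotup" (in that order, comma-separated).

Segment: at-hot-up.
number: -up → singular.
noun class: at- → class I.
case: ∅ → ablative.

singular, class I, ablative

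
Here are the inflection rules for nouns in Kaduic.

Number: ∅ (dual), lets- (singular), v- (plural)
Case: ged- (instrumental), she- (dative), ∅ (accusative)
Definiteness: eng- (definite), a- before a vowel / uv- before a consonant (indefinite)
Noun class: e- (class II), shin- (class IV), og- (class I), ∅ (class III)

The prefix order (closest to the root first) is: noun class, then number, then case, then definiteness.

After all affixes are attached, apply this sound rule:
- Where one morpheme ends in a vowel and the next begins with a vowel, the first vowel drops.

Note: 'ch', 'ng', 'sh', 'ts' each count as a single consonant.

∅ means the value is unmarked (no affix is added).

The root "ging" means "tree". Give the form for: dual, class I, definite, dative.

Attach noun class class I og- → ogging.
number = dual: zero marking, form stays ogging.
Attach case dative she- → sheogging.
Attach definiteness definite eng- → engsheogging.
Apply vowel deletion: engsheogging → engshogging.

engshogging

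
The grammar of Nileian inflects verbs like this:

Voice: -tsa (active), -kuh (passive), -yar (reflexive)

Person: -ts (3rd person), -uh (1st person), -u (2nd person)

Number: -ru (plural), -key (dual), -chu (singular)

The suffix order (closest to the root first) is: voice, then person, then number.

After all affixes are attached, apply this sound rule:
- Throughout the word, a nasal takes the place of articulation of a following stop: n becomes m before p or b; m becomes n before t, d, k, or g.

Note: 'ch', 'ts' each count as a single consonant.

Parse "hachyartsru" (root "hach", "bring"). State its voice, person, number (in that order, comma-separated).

reflexive, 3rd person, plural

Segment: hach-yar-ts-ru.
voice: -yar → reflexive.
person: -ts → 3rd person.
number: -ru → plural.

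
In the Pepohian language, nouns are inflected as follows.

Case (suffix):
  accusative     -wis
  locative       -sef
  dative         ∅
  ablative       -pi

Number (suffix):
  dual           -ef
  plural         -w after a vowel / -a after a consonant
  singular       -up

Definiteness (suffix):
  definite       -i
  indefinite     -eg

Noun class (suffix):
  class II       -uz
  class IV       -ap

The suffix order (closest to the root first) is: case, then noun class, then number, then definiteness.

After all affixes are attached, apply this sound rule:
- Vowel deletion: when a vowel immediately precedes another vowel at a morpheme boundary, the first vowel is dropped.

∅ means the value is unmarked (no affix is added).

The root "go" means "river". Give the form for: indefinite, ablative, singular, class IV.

gopapupeg

Attach case ablative -pi → gopi.
Attach noun class class IV -ap → gopiap.
Attach number singular -up → gopiapup.
Attach definiteness indefinite -eg → gopiapupeg.
Apply vowel deletion: gopiapupeg → gopapupeg.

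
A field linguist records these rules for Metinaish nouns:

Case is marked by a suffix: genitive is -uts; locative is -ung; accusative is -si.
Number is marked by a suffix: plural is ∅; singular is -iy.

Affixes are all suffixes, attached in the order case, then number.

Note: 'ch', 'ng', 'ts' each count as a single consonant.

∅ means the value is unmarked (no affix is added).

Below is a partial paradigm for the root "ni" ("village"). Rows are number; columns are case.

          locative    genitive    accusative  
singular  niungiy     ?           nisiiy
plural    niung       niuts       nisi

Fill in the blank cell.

Attach case genitive -uts → niuts.
Attach number singular -iy → niutsiy.

niutsiy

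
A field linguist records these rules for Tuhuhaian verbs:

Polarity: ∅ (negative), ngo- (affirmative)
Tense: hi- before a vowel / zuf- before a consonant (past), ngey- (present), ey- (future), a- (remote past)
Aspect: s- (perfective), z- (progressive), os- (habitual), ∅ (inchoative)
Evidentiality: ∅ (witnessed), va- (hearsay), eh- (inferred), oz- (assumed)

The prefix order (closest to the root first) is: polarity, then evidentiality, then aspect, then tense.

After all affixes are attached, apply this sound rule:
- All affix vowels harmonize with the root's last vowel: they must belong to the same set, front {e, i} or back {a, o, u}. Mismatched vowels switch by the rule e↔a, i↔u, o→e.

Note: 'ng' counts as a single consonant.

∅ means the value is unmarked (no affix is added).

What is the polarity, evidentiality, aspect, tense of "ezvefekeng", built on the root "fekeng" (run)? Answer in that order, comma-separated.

Segment: a-z-va-fekeng.
polarity: ∅ → negative.
evidentiality: va- → hearsay.
aspect: z- → progressive.
tense: a- → remote past.

negative, hearsay, progressive, remote past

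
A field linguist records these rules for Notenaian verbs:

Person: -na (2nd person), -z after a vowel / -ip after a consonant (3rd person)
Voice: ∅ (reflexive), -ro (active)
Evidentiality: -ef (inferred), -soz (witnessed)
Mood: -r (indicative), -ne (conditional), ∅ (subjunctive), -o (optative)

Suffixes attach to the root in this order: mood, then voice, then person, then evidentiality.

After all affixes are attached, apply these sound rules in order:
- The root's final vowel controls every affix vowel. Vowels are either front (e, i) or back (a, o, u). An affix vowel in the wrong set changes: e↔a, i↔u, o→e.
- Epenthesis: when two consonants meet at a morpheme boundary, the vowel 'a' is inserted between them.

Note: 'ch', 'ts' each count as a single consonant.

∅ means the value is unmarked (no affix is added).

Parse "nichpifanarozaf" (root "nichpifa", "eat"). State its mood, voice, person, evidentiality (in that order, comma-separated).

conditional, active, 3rd person, inferred

Segment: nichpifa-ne-ro-z-ef.
mood: -ne → conditional.
voice: -ro → active.
person: -z/ip → 3rd person.
evidentiality: -ef → inferred.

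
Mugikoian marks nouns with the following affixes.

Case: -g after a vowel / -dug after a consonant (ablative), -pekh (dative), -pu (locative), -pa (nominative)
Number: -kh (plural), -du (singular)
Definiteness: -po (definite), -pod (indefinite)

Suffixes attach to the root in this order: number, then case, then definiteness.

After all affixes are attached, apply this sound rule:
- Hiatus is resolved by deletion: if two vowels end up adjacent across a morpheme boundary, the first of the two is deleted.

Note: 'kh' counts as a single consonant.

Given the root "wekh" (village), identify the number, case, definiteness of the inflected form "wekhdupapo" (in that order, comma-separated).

Segment: wekh-du-pa-po.
number: -du → singular.
case: -pa → nominative.
definiteness: -po → definite.

singular, nominative, definite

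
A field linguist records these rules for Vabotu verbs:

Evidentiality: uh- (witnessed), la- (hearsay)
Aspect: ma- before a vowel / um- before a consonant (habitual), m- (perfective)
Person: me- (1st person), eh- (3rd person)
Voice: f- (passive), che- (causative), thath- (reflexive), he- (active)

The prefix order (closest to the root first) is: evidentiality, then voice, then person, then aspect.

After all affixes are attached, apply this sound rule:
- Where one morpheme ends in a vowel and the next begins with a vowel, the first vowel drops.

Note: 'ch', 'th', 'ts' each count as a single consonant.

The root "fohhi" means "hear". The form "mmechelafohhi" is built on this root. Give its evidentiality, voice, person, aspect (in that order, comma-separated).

hearsay, causative, 1st person, perfective

Segment: m-me-che-la-fohhi.
evidentiality: la- → hearsay.
voice: che- → causative.
person: me- → 1st person.
aspect: m- → perfective.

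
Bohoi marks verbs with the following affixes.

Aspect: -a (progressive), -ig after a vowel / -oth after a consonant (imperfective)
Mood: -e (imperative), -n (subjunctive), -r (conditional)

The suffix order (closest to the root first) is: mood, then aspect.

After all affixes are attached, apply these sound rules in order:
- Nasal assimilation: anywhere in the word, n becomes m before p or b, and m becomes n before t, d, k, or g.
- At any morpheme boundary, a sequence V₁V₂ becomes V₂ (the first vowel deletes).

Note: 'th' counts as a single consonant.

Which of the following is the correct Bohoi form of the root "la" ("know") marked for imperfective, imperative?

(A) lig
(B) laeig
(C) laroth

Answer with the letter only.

A

Attach mood imperative -e → lae.
Attach aspect imperfective -ig (after vowel 'e') → laeig.
Nasal assimilation: no change.
Apply vowel deletion: laeig → lig.
So the correct form is lig, option (A).
(C) laroth is wrong: it uses conditional instead of imperative for mood.
(B) laeig is wrong: it fails to apply the sound rule(s).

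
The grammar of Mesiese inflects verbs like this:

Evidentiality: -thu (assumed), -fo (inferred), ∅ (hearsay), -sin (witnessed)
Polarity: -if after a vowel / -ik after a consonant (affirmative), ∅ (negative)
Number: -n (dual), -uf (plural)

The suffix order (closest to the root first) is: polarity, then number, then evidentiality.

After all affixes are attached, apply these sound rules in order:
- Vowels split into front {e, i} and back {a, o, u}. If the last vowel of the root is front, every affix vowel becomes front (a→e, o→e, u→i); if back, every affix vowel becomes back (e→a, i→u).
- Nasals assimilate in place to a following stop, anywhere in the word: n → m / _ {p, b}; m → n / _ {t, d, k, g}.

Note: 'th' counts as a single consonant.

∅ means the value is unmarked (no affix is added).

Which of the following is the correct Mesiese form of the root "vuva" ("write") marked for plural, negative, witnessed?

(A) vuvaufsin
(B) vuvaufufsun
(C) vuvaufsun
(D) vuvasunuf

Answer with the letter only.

polarity = negative: zero marking, form stays vuva.
Attach number plural -uf → vuvauf.
Attach evidentiality witnessed -sin → vuvaufsin.
Apply vowel harmony: vuvaufsin → vuvaufsun.
Nasal assimilation: no change.
So the correct form is vuvaufsun, option (C).
(D) vuvasunuf is wrong: it has the affixes in the wrong order.
(B) vuvaufufsun is wrong: it uses affirmative instead of negative for polarity.
(A) vuvaufsin is wrong: it fails to apply the sound rule(s).

C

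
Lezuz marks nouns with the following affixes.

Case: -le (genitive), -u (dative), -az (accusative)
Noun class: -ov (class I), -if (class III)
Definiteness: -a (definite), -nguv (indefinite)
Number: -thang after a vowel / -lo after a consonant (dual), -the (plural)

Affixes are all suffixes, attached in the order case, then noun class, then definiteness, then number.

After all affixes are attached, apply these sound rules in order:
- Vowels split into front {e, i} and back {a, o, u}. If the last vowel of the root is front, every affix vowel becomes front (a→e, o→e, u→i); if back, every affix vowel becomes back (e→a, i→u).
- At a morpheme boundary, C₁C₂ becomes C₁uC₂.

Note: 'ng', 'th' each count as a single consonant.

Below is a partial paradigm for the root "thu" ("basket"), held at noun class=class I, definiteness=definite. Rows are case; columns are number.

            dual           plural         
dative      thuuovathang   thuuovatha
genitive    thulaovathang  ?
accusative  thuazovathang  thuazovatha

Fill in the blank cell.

thulaovatha

Attach case genitive -le → thule.
Attach noun class class I -ov → thuleov.
Attach definiteness definite -a → thuleova.
Attach number plural -the → thuleovathe.
Apply vowel harmony: thuleovathe → thulaovatha.
Epenthesis: no change.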